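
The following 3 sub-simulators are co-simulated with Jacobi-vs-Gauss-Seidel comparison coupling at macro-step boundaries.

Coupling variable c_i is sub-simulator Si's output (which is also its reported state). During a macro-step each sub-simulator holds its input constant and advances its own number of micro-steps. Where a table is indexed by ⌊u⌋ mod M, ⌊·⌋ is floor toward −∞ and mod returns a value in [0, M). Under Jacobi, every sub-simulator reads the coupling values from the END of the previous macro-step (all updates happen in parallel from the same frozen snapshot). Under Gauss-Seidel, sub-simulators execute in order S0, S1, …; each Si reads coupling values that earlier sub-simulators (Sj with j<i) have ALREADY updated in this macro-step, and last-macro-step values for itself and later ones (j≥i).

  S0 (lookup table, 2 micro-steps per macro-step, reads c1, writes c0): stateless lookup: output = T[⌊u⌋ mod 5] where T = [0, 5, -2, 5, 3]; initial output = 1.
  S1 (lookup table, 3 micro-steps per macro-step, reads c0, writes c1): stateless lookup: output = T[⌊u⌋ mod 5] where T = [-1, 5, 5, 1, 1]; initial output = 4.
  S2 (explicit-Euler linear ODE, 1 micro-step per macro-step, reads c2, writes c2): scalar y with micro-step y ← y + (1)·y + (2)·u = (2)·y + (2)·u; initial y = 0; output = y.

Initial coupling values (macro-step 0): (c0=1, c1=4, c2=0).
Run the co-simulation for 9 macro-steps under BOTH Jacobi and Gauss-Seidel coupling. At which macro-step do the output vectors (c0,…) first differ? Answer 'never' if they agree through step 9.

[Jacobi] macro 1: S0 reads c1=4 → after 2×micro: 3; S1 reads c0=1 → after 3×micro: 5; S2 reads c2=0 → after 1×micro: 0 ⇒ (c0=3, c1=5, c2=0)
[Jacobi] macro 2: S0 reads c1=5 → after 2×micro: 0; S1 reads c0=3 → after 3×micro: 1; S2 reads c2=0 → after 1×micro: 0 ⇒ (c0=0, c1=1, c2=0)
[Jacobi] macro 3: S0 reads c1=1 → after 2×micro: 5; S1 reads c0=0 → after 3×micro: -1; S2 reads c2=0 → after 1×micro: 0 ⇒ (c0=5, c1=-1, c2=0)
[Jacobi] macro 4: S0 reads c1=-1 → after 2×micro: 3; S1 reads c0=5 → after 3×micro: -1; S2 reads c2=0 → after 1×micro: 0 ⇒ (c0=3, c1=-1, c2=0)
[Jacobi] macro 5: S0 reads c1=-1 → after 2×micro: 3; S1 reads c0=3 → after 3×micro: 1; S2 reads c2=0 → after 1×micro: 0 ⇒ (c0=3, c1=1, c2=0)
[Jacobi] macro 6: S0 reads c1=1 → after 2×micro: 5; S1 reads c0=3 → after 3×micro: 1; S2 reads c2=0 → after 1×micro: 0 ⇒ (c0=5, c1=1, c2=0)
[Jacobi] macro 7: S0 reads c1=1 → after 2×micro: 5; S1 reads c0=5 → after 3×micro: -1; S2 reads c2=0 → after 1×micro: 0 ⇒ (c0=5, c1=-1, c2=0)
[Jacobi] macro 8: S0 reads c1=-1 → after 2×micro: 3; S1 reads c0=5 → after 3×micro: -1; S2 reads c2=0 → after 1×micro: 0 ⇒ (c0=3, c1=-1, c2=0)
[Jacobi] macro 9: S0 reads c1=-1 → after 2×micro: 3; S1 reads c0=3 → after 3×micro: 1; S2 reads c2=0 → after 1×micro: 0 ⇒ (c0=3, c1=1, c2=0)
[Gauss-Seidel] macro 1: S0 reads c1=4 → after 2×micro: 3; S1 reads c0=3 → after 3×micro: 1; S2 reads c2=0 → after 1×micro: 0 ⇒ (c0=3, c1=1, c2=0)
[Gauss-Seidel] macro 2: S0 reads c1=1 → after 2×micro: 5; S1 reads c0=5 → after 3×micro: -1; S2 reads c2=0 → after 1×micro: 0 ⇒ (c0=5, c1=-1, c2=0)
[Gauss-Seidel] macro 3: S0 reads c1=-1 → after 2×micro: 3; S1 reads c0=3 → after 3×micro: 1; S2 reads c2=0 → after 1×micro: 0 ⇒ (c0=3, c1=1, c2=0)
[Gauss-Seidel] macro 4: S0 reads c1=1 → after 2×micro: 5; S1 reads c0=5 → after 3×micro: -1; S2 reads c2=0 → after 1×micro: 0 ⇒ (c0=5, c1=-1, c2=0)
[Gauss-Seidel] macro 5: S0 reads c1=-1 → after 2×micro: 3; S1 reads c0=3 → after 3×micro: 1; S2 reads c2=0 → after 1×micro: 0 ⇒ (c0=3, c1=1, c2=0)
[Gauss-Seidel] macro 6: S0 reads c1=1 → after 2×micro: 5; S1 reads c0=5 → after 3×micro: -1; S2 reads c2=0 → after 1×micro: 0 ⇒ (c0=5, c1=-1, c2=0)
[Gauss-Seidel] macro 7: S0 reads c1=-1 → after 2×micro: 3; S1 reads c0=3 → after 3×micro: 1; S2 reads c2=0 → after 1×micro: 0 ⇒ (c0=3, c1=1, c2=0)
[Gauss-Seidel] macro 8: S0 reads c1=1 → after 2×micro: 5; S1 reads c0=5 → after 3×micro: -1; S2 reads c2=0 → after 1×micro: 0 ⇒ (c0=5, c1=-1, c2=0)
[Gauss-Seidel] macro 9: S0 reads c1=-1 → after 2×micro: 3; S1 reads c0=3 → after 3×micro: 1; S2 reads c2=0 → after 1×micro: 0 ⇒ (c0=3, c1=1, c2=0)

first divergence at macro-step: 1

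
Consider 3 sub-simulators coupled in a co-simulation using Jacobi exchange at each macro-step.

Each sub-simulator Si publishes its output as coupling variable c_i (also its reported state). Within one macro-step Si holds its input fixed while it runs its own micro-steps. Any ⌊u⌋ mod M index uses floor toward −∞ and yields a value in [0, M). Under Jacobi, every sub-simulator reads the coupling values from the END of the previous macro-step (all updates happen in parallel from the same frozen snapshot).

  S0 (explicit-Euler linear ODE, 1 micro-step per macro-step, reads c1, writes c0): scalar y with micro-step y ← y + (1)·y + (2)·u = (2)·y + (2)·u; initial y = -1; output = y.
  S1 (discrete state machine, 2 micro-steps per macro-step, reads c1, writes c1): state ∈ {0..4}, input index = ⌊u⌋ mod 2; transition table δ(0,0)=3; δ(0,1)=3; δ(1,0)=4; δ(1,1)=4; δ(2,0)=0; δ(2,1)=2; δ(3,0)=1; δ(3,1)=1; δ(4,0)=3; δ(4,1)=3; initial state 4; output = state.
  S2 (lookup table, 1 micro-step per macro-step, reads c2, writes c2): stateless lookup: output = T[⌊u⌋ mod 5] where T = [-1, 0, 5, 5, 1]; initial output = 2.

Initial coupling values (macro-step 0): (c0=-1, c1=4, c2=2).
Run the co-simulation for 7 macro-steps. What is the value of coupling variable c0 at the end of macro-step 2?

macro 1: S0 reads c1=4 → after 1×micro: 6; S1 reads c1=4 → after 2×micro: 1; S2 reads c2=2 → after 1×micro: 5 ⇒ (c0=6, c1=1, c2=5)
macro 2: S0 reads c1=1 → after 1×micro: 14; S1 reads c1=1 → after 2×micro: 3; S2 reads c2=5 → after 1×micro: -1 ⇒ (c0=14, c1=3, c2=-1)
macro 3: S0 reads c1=3 → after 1×micro: 34; S1 reads c1=3 → after 2×micro: 4; S2 reads c2=-1 → after 1×micro: 1 ⇒ (c0=34, c1=4, c2=1)
macro 4: S0 reads c1=4 → after 1×micro: 76; S1 reads c1=4 → after 2×micro: 1; S2 reads c2=1 → after 1×micro: 0 ⇒ (c0=76, c1=1, c2=0)
macro 5: S0 reads c1=1 → after 1×micro: 154; S1 reads c1=1 → after 2×micro: 3; S2 reads c2=0 → after 1×micro: -1 ⇒ (c0=154, c1=3, c2=-1)
macro 6: S0 reads c1=3 → after 1×micro: 314; S1 reads c1=3 → after 2×micro: 4; S2 reads c2=-1 → after 1×micro: 1 ⇒ (c0=314, c1=4, c2=1)
macro 7: S0 reads c1=4 → after 1×micro: 636; S1 reads c1=4 → after 2×micro: 1; S2 reads c2=1 → after 1×micro: 0 ⇒ (c0=636, c1=1, c2=0)

c0 at macro-step 2 = 14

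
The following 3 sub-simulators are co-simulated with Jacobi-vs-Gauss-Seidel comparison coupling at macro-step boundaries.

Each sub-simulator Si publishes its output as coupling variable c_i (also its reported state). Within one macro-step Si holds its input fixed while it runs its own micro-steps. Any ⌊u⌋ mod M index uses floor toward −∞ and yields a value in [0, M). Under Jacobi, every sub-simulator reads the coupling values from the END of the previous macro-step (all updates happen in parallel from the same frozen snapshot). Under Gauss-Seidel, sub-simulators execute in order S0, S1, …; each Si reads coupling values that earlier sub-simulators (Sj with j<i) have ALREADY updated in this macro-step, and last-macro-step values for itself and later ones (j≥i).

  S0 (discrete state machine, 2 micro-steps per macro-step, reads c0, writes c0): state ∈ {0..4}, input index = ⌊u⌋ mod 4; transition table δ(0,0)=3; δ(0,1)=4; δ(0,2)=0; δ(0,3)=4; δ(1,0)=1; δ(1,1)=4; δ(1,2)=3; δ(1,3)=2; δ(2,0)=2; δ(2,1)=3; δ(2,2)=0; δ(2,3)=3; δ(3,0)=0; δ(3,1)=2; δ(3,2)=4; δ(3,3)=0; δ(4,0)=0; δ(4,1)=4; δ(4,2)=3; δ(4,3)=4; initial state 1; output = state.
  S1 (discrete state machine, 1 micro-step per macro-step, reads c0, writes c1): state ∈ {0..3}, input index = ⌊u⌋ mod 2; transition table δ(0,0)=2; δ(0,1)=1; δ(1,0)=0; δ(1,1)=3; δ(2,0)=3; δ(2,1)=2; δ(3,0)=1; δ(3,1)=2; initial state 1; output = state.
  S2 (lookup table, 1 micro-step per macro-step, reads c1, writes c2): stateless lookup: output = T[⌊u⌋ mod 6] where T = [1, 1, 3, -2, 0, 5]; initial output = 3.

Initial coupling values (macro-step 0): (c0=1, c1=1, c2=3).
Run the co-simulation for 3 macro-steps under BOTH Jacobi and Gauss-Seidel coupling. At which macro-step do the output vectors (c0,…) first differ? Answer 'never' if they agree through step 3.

[Jacobi] macro 1: S0 reads c0=1 → after 2×micro: 4; S1 reads c0=1 → after 1×micro: 3; S2 reads c1=1 → after 1×micro: 1 ⇒ (c0=4, c1=3, c2=1)
[Jacobi] macro 2: S0 reads c0=4 → after 2×micro: 3; S1 reads c0=4 → after 1×micro: 1; S2 reads c1=3 → after 1×micro: -2 ⇒ (c0=3, c1=1, c2=-2)
[Jacobi] macro 3: S0 reads c0=3 → after 2×micro: 4; S1 reads c0=3 → after 1×micro: 3; S2 reads c1=1 → after 1×micro: 1 ⇒ (c0=4, c1=3, c2=1)
[Gauss-Seidel] macro 1: S0 reads c0=1 → after 2×micro: 4; S1 reads c0=4 → after 1×micro: 0; S2 reads c1=0 → after 1×micro: 1 ⇒ (c0=4, c1=0, c2=1)
[Gauss-Seidel] macro 2: S0 reads c0=4 → after 2×micro: 3; S1 reads c0=3 → after 1×micro: 1; S2 reads c1=1 → after 1×micro: 1 ⇒ (c0=3, c1=1, c2=1)
[Gauss-Seidel] macro 3: S0 reads c0=3 → after 2×micro: 4; S1 reads c0=4 → after 1×micro: 0; S2 reads c1=0 → after 1×micro: 1 ⇒ (c0=4, c1=0, c2=1)

first divergence at macro-step: 1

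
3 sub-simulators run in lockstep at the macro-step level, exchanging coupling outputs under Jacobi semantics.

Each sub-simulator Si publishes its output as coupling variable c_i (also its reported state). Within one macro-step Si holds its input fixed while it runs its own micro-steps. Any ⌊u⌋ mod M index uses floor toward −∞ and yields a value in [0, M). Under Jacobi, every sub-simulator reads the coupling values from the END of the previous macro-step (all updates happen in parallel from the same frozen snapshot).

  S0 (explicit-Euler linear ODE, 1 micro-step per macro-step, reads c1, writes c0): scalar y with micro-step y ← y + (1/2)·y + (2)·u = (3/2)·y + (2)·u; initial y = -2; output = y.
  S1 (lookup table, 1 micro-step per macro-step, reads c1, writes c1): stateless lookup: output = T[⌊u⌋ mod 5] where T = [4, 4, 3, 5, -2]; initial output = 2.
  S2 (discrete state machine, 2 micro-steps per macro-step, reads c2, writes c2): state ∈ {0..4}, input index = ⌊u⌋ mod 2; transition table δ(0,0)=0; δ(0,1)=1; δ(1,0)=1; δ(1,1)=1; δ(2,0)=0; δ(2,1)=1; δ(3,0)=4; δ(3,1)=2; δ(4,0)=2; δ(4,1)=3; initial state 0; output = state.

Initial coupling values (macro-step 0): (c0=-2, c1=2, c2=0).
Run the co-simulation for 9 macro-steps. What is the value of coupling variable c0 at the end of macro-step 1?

c0 at macro-step 1 = 1

macro 1: S0 reads c1=2 → after 1×micro: 1; S1 reads c1=2 → after 1×micro: 3; S2 reads c2=0 → after 2×micro: 0 ⇒ (c0=1, c1=3, c2=0)
macro 2: S0 reads c1=3 → after 1×micro: 15/2; S1 reads c1=3 → after 1×micro: 5; S2 reads c2=0 → after 2×micro: 0 ⇒ (c0=15/2, c1=5, c2=0)
macro 3: S0 reads c1=5 → after 1×micro: 85/4; S1 reads c1=5 → after 1×micro: 4; S2 reads c2=0 → after 2×micro: 0 ⇒ (c0=85/4, c1=4, c2=0)
macro 4: S0 reads c1=4 → after 1×micro: 319/8; S1 reads c1=4 → after 1×micro: -2; S2 reads c2=0 → after 2×micro: 0 ⇒ (c0=319/8, c1=-2, c2=0)
macro 5: S0 reads c1=-2 → after 1×micro: 893/16; S1 reads c1=-2 → after 1×micro: 5; S2 reads c2=0 → after 2×micro: 0 ⇒ (c0=893/16, c1=5, c2=0)
macro 6: S0 reads c1=5 → after 1×micro: 2999/32; S1 reads c1=5 → after 1×micro: 4; S2 reads c2=0 → after 2×micro: 0 ⇒ (c0=2999/32, c1=4, c2=0)
macro 7: S0 reads c1=4 → after 1×micro: 9509/64; S1 reads c1=4 → after 1×micro: -2; S2 reads c2=0 → after 2×micro: 0 ⇒ (c0=9509/64, c1=-2, c2=0)
macro 8: S0 reads c1=-2 → after 1×micro: 28015/128; S1 reads c1=-2 → after 1×micro: 5; S2 reads c2=0 → after 2×micro: 0 ⇒ (c0=28015/128, c1=5, c2=0)
macro 9: S0 reads c1=5 → after 1×micro: 86605/256; S1 reads c1=5 → after 1×micro: 4; S2 reads c2=0 → after 2×micro: 0 ⇒ (c0=86605/256, c1=4, c2=0)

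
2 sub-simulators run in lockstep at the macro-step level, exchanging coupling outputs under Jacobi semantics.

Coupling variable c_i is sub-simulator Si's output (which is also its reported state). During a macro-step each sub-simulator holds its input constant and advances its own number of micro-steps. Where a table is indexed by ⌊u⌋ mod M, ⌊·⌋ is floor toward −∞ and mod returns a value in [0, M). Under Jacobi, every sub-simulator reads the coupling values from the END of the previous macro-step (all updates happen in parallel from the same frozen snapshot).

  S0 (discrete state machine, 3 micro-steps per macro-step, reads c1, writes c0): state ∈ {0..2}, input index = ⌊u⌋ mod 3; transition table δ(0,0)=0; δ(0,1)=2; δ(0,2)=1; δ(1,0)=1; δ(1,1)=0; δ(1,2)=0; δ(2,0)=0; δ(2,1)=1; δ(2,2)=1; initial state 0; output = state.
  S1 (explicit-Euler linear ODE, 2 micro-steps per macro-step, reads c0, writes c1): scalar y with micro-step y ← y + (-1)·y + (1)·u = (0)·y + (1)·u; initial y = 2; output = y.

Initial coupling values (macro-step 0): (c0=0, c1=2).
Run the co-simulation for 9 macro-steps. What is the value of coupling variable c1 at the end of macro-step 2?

c1 at macro-step 2 = 1

macro 1: S0 reads c1=2 → after 3×micro: 1; S1 reads c0=0 → after 2×micro: 0 ⇒ (c0=1, c1=0)
macro 2: S0 reads c1=0 → after 3×micro: 1; S1 reads c0=1 → after 2×micro: 1 ⇒ (c0=1, c1=1)
macro 3: S0 reads c1=1 → after 3×micro: 1; S1 reads c0=1 → after 2×micro: 1 ⇒ (c0=1, c1=1)
macro 4: S0 reads c1=1 → after 3×micro: 1; S1 reads c0=1 → after 2×micro: 1 ⇒ (c0=1, c1=1)
macro 5: S0 reads c1=1 → after 3×micro: 1; S1 reads c0=1 → after 2×micro: 1 ⇒ (c0=1, c1=1)
macro 6: S0 reads c1=1 → after 3×micro: 1; S1 reads c0=1 → after 2×micro: 1 ⇒ (c0=1, c1=1)
macro 7: S0 reads c1=1 → after 3×micro: 1; S1 reads c0=1 → after 2×micro: 1 ⇒ (c0=1, c1=1)
macro 8: S0 reads c1=1 → after 3×micro: 1; S1 reads c0=1 → after 2×micro: 1 ⇒ (c0=1, c1=1)
macro 9: S0 reads c1=1 → after 3×micro: 1; S1 reads c0=1 → after 2×micro: 1 ⇒ (c0=1, c1=1)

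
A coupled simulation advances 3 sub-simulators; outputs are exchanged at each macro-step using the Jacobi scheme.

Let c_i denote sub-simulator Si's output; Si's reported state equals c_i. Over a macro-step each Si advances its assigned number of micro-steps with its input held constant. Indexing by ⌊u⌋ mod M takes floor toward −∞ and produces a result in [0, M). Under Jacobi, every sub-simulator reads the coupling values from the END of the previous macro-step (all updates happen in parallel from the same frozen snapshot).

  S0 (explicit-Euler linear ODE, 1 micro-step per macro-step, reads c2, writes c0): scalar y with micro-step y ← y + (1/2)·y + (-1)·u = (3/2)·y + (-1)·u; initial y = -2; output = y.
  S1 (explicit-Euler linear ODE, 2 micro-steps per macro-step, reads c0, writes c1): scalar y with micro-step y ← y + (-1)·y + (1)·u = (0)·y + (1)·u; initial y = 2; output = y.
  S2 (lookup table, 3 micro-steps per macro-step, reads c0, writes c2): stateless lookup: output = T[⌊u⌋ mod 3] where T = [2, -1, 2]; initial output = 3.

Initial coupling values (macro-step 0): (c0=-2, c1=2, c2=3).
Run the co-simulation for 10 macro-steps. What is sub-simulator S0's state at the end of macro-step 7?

S0 state at macro-step 7 = -251/4

macro 1: S0 reads c2=3 → after 1×micro: -6; S1 reads c0=-2 → after 2×micro: -2; S2 reads c0=-2 → after 3×micro: -1 ⇒ (c0=-6, c1=-2, c2=-1)
macro 2: S0 reads c2=-1 → after 1×micro: -8; S1 reads c0=-6 → after 2×micro: -6; S2 reads c0=-6 → after 3×micro: 2 ⇒ (c0=-8, c1=-6, c2=2)
macro 3: S0 reads c2=2 → after 1×micro: -14; S1 reads c0=-8 → after 2×micro: -8; S2 reads c0=-8 → after 3×micro: -1 ⇒ (c0=-14, c1=-8, c2=-1)
macro 4: S0 reads c2=-1 → after 1×micro: -20; S1 reads c0=-14 → after 2×micro: -14; S2 reads c0=-14 → after 3×micro: -1 ⇒ (c0=-20, c1=-14, c2=-1)
macro 5: S0 reads c2=-1 → after 1×micro: -29; S1 reads c0=-20 → after 2×micro: -20; S2 reads c0=-20 → after 3×micro: -1 ⇒ (c0=-29, c1=-20, c2=-1)
macro 6: S0 reads c2=-1 → after 1×micro: -85/2; S1 reads c0=-29 → after 2×micro: -29; S2 reads c0=-29 → after 3×micro: -1 ⇒ (c0=-85/2, c1=-29, c2=-1)
macro 7: S0 reads c2=-1 → after 1×micro: -251/4; S1 reads c0=-85/2 → after 2×micro: -85/2; S2 reads c0=-85/2 → after 3×micro: 2 ⇒ (c0=-251/4, c1=-85/2, c2=2)
macro 8: S0 reads c2=2 → after 1×micro: -769/8; S1 reads c0=-251/4 → after 2×micro: -251/4; S2 reads c0=-251/4 → after 3×micro: 2 ⇒ (c0=-769/8, c1=-251/4, c2=2)
macro 9: S0 reads c2=2 → after 1×micro: -2339/16; S1 reads c0=-769/8 → after 2×micro: -769/8; S2 reads c0=-769/8 → after 3×micro: 2 ⇒ (c0=-2339/16, c1=-769/8, c2=2)
macro 10: S0 reads c2=2 → after 1×micro: -7081/32; S1 reads c0=-2339/16 → after 2×micro: -2339/16; S2 reads c0=-2339/16 → after 3×micro: 2 ⇒ (c0=-7081/32, c1=-2339/16, c2=2)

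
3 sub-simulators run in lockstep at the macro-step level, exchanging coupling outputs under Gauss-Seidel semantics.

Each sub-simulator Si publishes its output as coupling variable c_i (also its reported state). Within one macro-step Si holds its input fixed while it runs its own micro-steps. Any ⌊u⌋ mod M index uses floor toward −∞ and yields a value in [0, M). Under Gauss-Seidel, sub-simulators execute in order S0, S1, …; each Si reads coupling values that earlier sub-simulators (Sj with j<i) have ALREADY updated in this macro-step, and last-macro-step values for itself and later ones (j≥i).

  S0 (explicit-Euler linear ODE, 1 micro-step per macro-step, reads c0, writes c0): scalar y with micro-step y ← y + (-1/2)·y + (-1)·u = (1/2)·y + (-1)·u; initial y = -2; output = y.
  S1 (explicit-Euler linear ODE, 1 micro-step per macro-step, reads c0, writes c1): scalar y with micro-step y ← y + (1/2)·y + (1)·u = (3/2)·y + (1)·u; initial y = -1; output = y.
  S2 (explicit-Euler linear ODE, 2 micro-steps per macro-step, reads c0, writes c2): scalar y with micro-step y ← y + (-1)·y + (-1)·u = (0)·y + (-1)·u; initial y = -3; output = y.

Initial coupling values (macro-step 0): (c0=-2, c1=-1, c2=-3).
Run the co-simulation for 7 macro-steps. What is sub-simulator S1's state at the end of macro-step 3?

S1 state at macro-step 3 = -13/8

macro 1: S0 reads c0=-2 → after 1×micro: 1; S1 reads c0=1 → after 1×micro: -1/2; S2 reads c0=1 → after 2×micro: -1 ⇒ (c0=1, c1=-1/2, c2=-1)
macro 2: S0 reads c0=1 → after 1×micro: -1/2; S1 reads c0=-1/2 → after 1×micro: -5/4; S2 reads c0=-1/2 → after 2×micro: 1/2 ⇒ (c0=-1/2, c1=-5/4, c2=1/2)
macro 3: S0 reads c0=-1/2 → after 1×micro: 1/4; S1 reads c0=1/4 → after 1×micro: -13/8; S2 reads c0=1/4 → after 2×micro: -1/4 ⇒ (c0=1/4, c1=-13/8, c2=-1/4)
macro 4: S0 reads c0=1/4 → after 1×micro: -1/8; S1 reads c0=-1/8 → after 1×micro: -41/16; S2 reads c0=-1/8 → after 2×micro: 1/8 ⇒ (c0=-1/8, c1=-41/16, c2=1/8)
macro 5: S0 reads c0=-1/8 → after 1×micro: 1/16; S1 reads c0=1/16 → after 1×micro: -121/32; S2 reads c0=1/16 → after 2×micro: -1/16 ⇒ (c0=1/16, c1=-121/32, c2=-1/16)
macro 6: S0 reads c0=1/16 → after 1×micro: -1/32; S1 reads c0=-1/32 → after 1×micro: -365/64; S2 reads c0=-1/32 → after 2×micro: 1/32 ⇒ (c0=-1/32, c1=-365/64, c2=1/32)
macro 7: S0 reads c0=-1/32 → after 1×micro: 1/64; S1 reads c0=1/64 → after 1×micro: -1093/128; S2 reads c0=1/64 → after 2×micro: -1/64 ⇒ (c0=1/64, c1=-1093/128, c2=-1/64)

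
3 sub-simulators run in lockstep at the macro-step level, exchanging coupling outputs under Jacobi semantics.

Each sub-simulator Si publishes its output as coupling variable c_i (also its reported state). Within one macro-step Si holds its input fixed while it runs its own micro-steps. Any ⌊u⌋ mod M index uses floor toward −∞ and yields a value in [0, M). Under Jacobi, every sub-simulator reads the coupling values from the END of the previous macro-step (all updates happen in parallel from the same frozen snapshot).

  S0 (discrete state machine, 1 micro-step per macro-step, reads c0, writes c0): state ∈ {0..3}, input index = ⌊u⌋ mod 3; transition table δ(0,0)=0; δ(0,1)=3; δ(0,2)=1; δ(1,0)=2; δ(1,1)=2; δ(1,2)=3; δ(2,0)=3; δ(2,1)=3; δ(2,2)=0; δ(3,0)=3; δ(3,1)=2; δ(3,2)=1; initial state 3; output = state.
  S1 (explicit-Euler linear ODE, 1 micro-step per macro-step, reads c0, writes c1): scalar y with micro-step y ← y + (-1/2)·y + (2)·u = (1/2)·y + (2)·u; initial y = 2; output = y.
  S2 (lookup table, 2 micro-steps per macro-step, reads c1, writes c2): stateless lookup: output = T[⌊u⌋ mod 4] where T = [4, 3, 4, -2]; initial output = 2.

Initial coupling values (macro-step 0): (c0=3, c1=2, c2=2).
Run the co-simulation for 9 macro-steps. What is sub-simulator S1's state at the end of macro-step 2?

S1 state at macro-step 2 = 19/2

macro 1: S0 reads c0=3 → after 1×micro: 3; S1 reads c0=3 → after 1×micro: 7; S2 reads c1=2 → after 2×micro: 4 ⇒ (c0=3, c1=7, c2=4)
macro 2: S0 reads c0=3 → after 1×micro: 3; S1 reads c0=3 → after 1×micro: 19/2; S2 reads c1=7 → after 2×micro: -2 ⇒ (c0=3, c1=19/2, c2=-2)
macro 3: S0 reads c0=3 → after 1×micro: 3; S1 reads c0=3 → after 1×micro: 43/4; S2 reads c1=19/2 → after 2×micro: 3 ⇒ (c0=3, c1=43/4, c2=3)
macro 4: S0 reads c0=3 → after 1×micro: 3; S1 reads c0=3 → after 1×micro: 91/8; S2 reads c1=43/4 → after 2×micro: 4 ⇒ (c0=3, c1=91/8, c2=4)
macro 5: S0 reads c0=3 → after 1×micro: 3; S1 reads c0=3 → after 1×micro: 187/16; S2 reads c1=91/8 → after 2×micro: -2 ⇒ (c0=3, c1=187/16, c2=-2)
macro 6: S0 reads c0=3 → after 1×micro: 3; S1 reads c0=3 → after 1×micro: 379/32; S2 reads c1=187/16 → after 2×micro: -2 ⇒ (c0=3, c1=379/32, c2=-2)
macro 7: S0 reads c0=3 → after 1×micro: 3; S1 reads c0=3 → after 1×micro: 763/64; S2 reads c1=379/32 → after 2×micro: -2 ⇒ (c0=3, c1=763/64, c2=-2)
macro 8: S0 reads c0=3 → after 1×micro: 3; S1 reads c0=3 → after 1×micro: 1531/128; S2 reads c1=763/64 → after 2×micro: -2 ⇒ (c0=3, c1=1531/128, c2=-2)
macro 9: S0 reads c0=3 → after 1×micro: 3; S1 reads c0=3 → after 1×micro: 3067/256; S2 reads c1=1531/128 → after 2×micro: -2 ⇒ (c0=3, c1=3067/256, c2=-2)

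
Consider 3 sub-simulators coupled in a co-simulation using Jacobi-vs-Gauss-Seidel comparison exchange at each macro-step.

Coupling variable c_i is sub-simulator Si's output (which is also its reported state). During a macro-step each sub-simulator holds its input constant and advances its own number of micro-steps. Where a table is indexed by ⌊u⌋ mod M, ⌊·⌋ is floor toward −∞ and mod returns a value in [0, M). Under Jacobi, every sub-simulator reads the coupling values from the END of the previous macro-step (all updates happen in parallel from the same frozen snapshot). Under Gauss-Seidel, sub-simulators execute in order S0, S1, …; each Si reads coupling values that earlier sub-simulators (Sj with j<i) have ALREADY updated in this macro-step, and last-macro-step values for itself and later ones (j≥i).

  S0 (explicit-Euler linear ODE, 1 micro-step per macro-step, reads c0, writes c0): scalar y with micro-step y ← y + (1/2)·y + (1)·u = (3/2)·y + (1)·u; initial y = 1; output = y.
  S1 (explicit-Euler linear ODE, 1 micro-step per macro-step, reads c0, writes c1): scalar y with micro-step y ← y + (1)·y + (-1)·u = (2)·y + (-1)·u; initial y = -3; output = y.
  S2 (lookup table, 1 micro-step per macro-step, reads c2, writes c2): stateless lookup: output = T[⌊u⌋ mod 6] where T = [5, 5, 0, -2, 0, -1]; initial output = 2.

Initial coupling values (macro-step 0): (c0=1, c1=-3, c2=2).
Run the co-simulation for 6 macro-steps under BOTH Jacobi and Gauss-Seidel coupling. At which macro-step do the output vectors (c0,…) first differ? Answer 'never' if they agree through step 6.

[Jacobi] macro 1: S0 reads c0=1 → after 1×micro: 5/2; S1 reads c0=1 → after 1×micro: -7; S2 reads c2=2 → after 1×micro: 0 ⇒ (c0=5/2, c1=-7, c2=0)
[Jacobi] macro 2: S0 reads c0=5/2 → after 1×micro: 25/4; S1 reads c0=5/2 → after 1×micro: -33/2; S2 reads c2=0 → after 1×micro: 5 ⇒ (c0=25/4, c1=-33/2, c2=5)
[Jacobi] macro 3: S0 reads c0=25/4 → after 1×micro: 125/8; S1 reads c0=25/4 → after 1×micro: -157/4; S2 reads c2=5 → after 1×micro: -1 ⇒ (c0=125/8, c1=-157/4, c2=-1)
[Jacobi] macro 4: S0 reads c0=125/8 → after 1×micro: 625/16; S1 reads c0=125/8 → after 1×micro: -753/8; S2 reads c2=-1 → after 1×micro: -1 ⇒ (c0=625/16, c1=-753/8, c2=-1)
[Jacobi] macro 5: S0 reads c0=625/16 → after 1×micro: 3125/32; S1 reads c0=625/16 → after 1×micro: -3637/16; S2 reads c2=-1 → after 1×micro: -1 ⇒ (c0=3125/32, c1=-3637/16, c2=-1)
[Jacobi] macro 6: S0 reads c0=3125/32 → after 1×micro: 15625/64; S1 reads c0=3125/32 → after 1×micro: -17673/32; S2 reads c2=-1 → after 1×micro: -1 ⇒ (c0=15625/64, c1=-17673/32, c2=-1)
[Gauss-Seidel] macro 1: S0 reads c0=1 → after 1×micro: 5/2; S1 reads c0=5/2 → after 1×micro: -17/2; S2 reads c2=2 → after 1×micro: 0 ⇒ (c0=5/2, c1=-17/2, c2=0)
[Gauss-Seidel] macro 2: S0 reads c0=5/2 → after 1×micro: 25/4; S1 reads c0=25/4 → after 1×micro: -93/4; S2 reads c2=0 → after 1×micro: 5 ⇒ (c0=25/4, c1=-93/4, c2=5)
[Gauss-Seidel] macro 3: S0 reads c0=25/4 → after 1×micro: 125/8; S1 reads c0=125/8 → after 1×micro: -497/8; S2 reads c2=5 → after 1×micro: -1 ⇒ (c0=125/8, c1=-497/8, c2=-1)
[Gauss-Seidel] macro 4: S0 reads c0=125/8 → after 1×micro: 625/16; S1 reads c0=625/16 → after 1×micro: -2613/16; S2 reads c2=-1 → after 1×micro: -1 ⇒ (c0=625/16, c1=-2613/16, c2=-1)
[Gauss-Seidel] macro 5: S0 reads c0=625/16 → after 1×micro: 3125/32; S1 reads c0=3125/32 → after 1×micro: -13577/32; S2 reads c2=-1 → after 1×micro: -1 ⇒ (c0=3125/32, c1=-13577/32, c2=-1)
[Gauss-Seidel] macro 6: S0 reads c0=3125/32 → after 1×micro: 15625/64; S1 reads c0=15625/64 → after 1×micro: -69933/64; S2 reads c2=-1 → after 1×micro: -1 ⇒ (c0=15625/64, c1=-69933/64, c2=-1)

first divergence at macro-step: 1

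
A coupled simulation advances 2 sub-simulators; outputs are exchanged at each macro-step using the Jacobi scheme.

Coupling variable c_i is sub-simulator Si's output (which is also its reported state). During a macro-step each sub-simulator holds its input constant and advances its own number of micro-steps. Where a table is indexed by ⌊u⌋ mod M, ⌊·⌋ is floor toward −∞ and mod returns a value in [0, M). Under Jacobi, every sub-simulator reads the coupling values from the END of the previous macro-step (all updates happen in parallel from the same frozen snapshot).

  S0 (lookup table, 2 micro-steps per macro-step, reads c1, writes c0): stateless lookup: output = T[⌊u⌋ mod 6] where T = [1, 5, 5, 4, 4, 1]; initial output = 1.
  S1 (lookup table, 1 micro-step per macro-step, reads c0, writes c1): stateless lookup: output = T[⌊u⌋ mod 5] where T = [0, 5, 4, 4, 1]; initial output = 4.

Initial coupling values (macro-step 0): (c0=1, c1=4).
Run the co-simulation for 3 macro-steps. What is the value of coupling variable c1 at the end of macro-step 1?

macro 1: S0 reads c1=4 → after 2×micro: 4; S1 reads c0=1 → after 1×micro: 5 ⇒ (c0=4, c1=5)
macro 2: S0 reads c1=5 → after 2×micro: 1; S1 reads c0=4 → after 1×micro: 1 ⇒ (c0=1, c1=1)
macro 3: S0 reads c1=1 → after 2×micro: 5; S1 reads c0=1 → after 1×micro: 5 ⇒ (c0=5, c1=5)

c1 at macro-step 1 = 5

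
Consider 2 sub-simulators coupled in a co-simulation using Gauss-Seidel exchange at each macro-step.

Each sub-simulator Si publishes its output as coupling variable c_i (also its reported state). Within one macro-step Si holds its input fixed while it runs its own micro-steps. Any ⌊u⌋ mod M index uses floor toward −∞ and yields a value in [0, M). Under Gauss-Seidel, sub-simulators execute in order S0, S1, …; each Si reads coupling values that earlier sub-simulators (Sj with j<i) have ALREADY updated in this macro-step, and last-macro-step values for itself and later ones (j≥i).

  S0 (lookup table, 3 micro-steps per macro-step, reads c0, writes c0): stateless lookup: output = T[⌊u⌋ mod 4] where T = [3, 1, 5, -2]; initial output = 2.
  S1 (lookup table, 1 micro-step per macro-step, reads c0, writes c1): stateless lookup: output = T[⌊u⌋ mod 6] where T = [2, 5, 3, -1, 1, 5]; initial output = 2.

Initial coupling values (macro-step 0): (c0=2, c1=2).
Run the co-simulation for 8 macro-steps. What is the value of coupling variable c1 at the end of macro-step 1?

c1 at macro-step 1 = 5

macro 1: S0 reads c0=2 → after 3×micro: 5; S1 reads c0=5 → after 1×micro: 5 ⇒ (c0=5, c1=5)
macro 2: S0 reads c0=5 → after 3×micro: 1; S1 reads c0=1 → after 1×micro: 5 ⇒ (c0=1, c1=5)
macro 3: S0 reads c0=1 → after 3×micro: 1; S1 reads c0=1 → after 1×micro: 5 ⇒ (c0=1, c1=5)
macro 4: S0 reads c0=1 → after 3×micro: 1; S1 reads c0=1 → after 1×micro: 5 ⇒ (c0=1, c1=5)
macro 5: S0 reads c0=1 → after 3×micro: 1; S1 reads c0=1 → after 1×micro: 5 ⇒ (c0=1, c1=5)
macro 6: S0 reads c0=1 → after 3×micro: 1; S1 reads c0=1 → after 1×micro: 5 ⇒ (c0=1, c1=5)
macro 7: S0 reads c0=1 → after 3×micro: 1; S1 reads c0=1 → after 1×micro: 5 ⇒ (c0=1, c1=5)
macro 8: S0 reads c0=1 → after 3×micro: 1; S1 reads c0=1 → after 1×micro: 5 ⇒ (c0=1, c1=5)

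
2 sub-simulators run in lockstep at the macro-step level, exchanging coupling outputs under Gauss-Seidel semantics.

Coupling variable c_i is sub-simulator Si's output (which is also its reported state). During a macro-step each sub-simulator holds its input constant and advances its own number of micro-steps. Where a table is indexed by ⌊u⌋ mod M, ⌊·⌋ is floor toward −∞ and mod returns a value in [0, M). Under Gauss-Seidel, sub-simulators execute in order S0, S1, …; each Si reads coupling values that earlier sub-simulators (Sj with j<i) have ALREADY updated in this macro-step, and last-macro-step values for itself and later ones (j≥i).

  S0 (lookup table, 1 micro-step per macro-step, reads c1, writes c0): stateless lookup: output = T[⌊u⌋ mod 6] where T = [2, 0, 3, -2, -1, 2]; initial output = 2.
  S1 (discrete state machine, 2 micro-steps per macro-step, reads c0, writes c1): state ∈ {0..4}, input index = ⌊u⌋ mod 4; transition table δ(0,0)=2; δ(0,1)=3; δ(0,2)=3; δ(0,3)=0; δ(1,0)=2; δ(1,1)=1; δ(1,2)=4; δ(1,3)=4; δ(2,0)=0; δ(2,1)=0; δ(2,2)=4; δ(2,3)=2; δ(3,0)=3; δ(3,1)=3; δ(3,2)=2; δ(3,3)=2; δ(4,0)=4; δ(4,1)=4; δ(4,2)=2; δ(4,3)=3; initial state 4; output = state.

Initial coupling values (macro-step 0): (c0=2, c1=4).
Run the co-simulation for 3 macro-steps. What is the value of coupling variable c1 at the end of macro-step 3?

macro 1: S0 reads c1=4 → after 1×micro: -1; S1 reads c0=-1 → after 2×micro: 2 ⇒ (c0=-1, c1=2)
macro 2: S0 reads c1=2 → after 1×micro: 3; S1 reads c0=3 → after 2×micro: 2 ⇒ (c0=3, c1=2)
macro 3: S0 reads c1=2 → after 1×micro: 3; S1 reads c0=3 → after 2×micro: 2 ⇒ (c0=3, c1=2)

c1 at macro-step 3 = 2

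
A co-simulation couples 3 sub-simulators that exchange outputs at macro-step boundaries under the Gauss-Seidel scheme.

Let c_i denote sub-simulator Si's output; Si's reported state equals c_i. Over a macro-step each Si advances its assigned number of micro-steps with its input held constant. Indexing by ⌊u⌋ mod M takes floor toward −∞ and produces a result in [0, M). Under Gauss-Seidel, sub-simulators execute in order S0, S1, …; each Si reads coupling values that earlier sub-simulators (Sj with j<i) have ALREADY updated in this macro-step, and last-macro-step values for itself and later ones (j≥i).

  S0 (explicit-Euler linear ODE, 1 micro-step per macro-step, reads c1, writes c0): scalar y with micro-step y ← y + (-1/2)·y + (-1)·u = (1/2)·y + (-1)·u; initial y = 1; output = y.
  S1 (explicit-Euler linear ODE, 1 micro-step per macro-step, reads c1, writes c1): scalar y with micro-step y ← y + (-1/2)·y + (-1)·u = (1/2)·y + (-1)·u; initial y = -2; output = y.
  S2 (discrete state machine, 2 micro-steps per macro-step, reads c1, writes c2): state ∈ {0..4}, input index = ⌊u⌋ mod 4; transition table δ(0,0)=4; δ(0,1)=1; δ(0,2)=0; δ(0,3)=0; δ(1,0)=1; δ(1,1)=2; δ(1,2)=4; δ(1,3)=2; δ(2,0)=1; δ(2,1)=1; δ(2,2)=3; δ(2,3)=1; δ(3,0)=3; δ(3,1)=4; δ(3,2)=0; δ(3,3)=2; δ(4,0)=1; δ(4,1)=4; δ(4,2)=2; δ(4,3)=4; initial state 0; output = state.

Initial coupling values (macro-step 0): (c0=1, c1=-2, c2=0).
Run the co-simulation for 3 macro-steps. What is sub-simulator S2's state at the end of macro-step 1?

macro 1: S0 reads c1=-2 → after 1×micro: 5/2; S1 reads c1=-2 → after 1×micro: 1; S2 reads c1=1 → after 2×micro: 2 ⇒ (c0=5/2, c1=1, c2=2)
macro 2: S0 reads c1=1 → after 1×micro: 1/4; S1 reads c1=1 → after 1×micro: -1/2; S2 reads c1=-1/2 → after 2×micro: 2 ⇒ (c0=1/4, c1=-1/2, c2=2)
macro 3: S0 reads c1=-1/2 → after 1×micro: 5/8; S1 reads c1=-1/2 → after 1×micro: 1/4; S2 reads c1=1/4 → after 2×micro: 1 ⇒ (c0=5/8, c1=1/4, c2=1)

S2 state at macro-step 1 = 2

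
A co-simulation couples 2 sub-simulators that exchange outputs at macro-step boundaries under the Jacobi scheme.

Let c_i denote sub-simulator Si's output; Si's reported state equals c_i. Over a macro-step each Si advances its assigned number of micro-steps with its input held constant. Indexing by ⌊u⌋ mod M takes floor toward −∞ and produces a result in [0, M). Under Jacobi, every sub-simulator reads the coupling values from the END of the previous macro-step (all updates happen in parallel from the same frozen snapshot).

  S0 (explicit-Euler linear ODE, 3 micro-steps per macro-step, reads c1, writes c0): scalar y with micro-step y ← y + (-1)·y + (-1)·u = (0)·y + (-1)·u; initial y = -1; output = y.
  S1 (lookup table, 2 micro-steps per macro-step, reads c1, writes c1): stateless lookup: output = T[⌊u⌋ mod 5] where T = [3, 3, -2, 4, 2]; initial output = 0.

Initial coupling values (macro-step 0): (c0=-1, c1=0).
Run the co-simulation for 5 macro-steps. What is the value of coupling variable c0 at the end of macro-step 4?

c0 at macro-step 4 = -2

macro 1: S0 reads c1=0 → after 3×micro: 0; S1 reads c1=0 → after 2×micro: 3 ⇒ (c0=0, c1=3)
macro 2: S0 reads c1=3 → after 3×micro: -3; S1 reads c1=3 → after 2×micro: 4 ⇒ (c0=-3, c1=4)
macro 3: S0 reads c1=4 → after 3×micro: -4; S1 reads c1=4 → after 2×micro: 2 ⇒ (c0=-4, c1=2)
macro 4: S0 reads c1=2 → after 3×micro: -2; S1 reads c1=2 → after 2×micro: -2 ⇒ (c0=-2, c1=-2)
macro 5: S0 reads c1=-2 → after 3×micro: 2; S1 reads c1=-2 → after 2×micro: 4 ⇒ (c0=2, c1=4)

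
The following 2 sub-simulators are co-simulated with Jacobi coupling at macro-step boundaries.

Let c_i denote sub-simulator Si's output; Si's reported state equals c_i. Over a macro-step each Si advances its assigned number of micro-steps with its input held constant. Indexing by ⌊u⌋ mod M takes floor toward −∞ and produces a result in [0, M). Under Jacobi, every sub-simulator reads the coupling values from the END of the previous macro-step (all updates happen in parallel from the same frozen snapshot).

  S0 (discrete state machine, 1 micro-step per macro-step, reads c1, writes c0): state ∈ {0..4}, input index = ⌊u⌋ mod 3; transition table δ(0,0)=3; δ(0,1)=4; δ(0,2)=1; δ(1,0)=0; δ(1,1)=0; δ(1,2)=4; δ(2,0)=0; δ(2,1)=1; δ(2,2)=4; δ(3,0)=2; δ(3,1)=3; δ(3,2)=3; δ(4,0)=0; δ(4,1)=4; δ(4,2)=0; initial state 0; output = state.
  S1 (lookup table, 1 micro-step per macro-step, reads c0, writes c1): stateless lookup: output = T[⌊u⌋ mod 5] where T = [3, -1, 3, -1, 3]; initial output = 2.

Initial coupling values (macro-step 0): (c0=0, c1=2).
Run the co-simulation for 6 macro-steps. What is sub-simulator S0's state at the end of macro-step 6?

macro 1: S0 reads c1=2 → after 1×micro: 1; S1 reads c0=0 → after 1×micro: 3 ⇒ (c0=1, c1=3)
macro 2: S0 reads c1=3 → after 1×micro: 0; S1 reads c0=1 → after 1×micro: -1 ⇒ (c0=0, c1=-1)
macro 3: S0 reads c1=-1 → after 1×micro: 1; S1 reads c0=0 → after 1×micro: 3 ⇒ (c0=1, c1=3)
macro 4: S0 reads c1=3 → after 1×micro: 0; S1 reads c0=1 → after 1×micro: -1 ⇒ (c0=0, c1=-1)
macro 5: S0 reads c1=-1 → after 1×micro: 1; S1 reads c0=0 → after 1×micro: 3 ⇒ (c0=1, c1=3)
macro 6: S0 reads c1=3 → after 1×micro: 0; S1 reads c0=1 → after 1×micro: -1 ⇒ (c0=0, c1=-1)

S0 state at macro-step 6 = 0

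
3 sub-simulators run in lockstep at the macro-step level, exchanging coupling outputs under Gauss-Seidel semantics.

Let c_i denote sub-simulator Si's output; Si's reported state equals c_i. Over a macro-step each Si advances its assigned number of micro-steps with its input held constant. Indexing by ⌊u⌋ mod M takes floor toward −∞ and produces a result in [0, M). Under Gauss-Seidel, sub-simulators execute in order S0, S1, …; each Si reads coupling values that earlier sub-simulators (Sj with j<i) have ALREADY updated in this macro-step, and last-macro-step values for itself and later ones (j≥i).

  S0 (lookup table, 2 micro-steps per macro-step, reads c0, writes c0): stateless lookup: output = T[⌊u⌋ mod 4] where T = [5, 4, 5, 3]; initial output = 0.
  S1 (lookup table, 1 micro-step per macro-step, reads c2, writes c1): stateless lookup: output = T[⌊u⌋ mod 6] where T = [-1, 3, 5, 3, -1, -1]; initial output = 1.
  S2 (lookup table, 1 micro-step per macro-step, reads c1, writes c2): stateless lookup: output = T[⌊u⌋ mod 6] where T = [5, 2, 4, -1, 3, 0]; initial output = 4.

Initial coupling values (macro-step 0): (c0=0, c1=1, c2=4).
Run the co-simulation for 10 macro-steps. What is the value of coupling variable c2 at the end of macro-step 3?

macro 1: S0 reads c0=0 → after 2×micro: 5; S1 reads c2=4 → after 1×micro: -1; S2 reads c1=-1 → after 1×micro: 0 ⇒ (c0=5, c1=-1, c2=0)
macro 2: S0 reads c0=5 → after 2×micro: 4; S1 reads c2=0 → after 1×micro: -1; S2 reads c1=-1 → after 1×micro: 0 ⇒ (c0=4, c1=-1, c2=0)
macro 3: S0 reads c0=4 → after 2×micro: 5; S1 reads c2=0 → after 1×micro: -1; S2 reads c1=-1 → after 1×micro: 0 ⇒ (c0=5, c1=-1, c2=0)
macro 4: S0 reads c0=5 → after 2×micro: 4; S1 reads c2=0 → after 1×micro: -1; S2 reads c1=-1 → after 1×micro: 0 ⇒ (c0=4, c1=-1, c2=0)
macro 5: S0 reads c0=4 → after 2×micro: 5; S1 reads c2=0 → after 1×micro: -1; S2 reads c1=-1 → after 1×micro: 0 ⇒ (c0=5, c1=-1, c2=0)
macro 6: S0 reads c0=5 → after 2×micro: 4; S1 reads c2=0 → after 1×micro: -1; S2 reads c1=-1 → after 1×micro: 0 ⇒ (c0=4, c1=-1, c2=0)
macro 7: S0 reads c0=4 → after 2×micro: 5; S1 reads c2=0 → after 1×micro: -1; S2 reads c1=-1 → after 1×micro: 0 ⇒ (c0=5, c1=-1, c2=0)
macro 8: S0 reads c0=5 → after 2×micro: 4; S1 reads c2=0 → after 1×micro: -1; S2 reads c1=-1 → after 1×micro: 0 ⇒ (c0=4, c1=-1, c2=0)
macro 9: S0 reads c0=4 → after 2×micro: 5; S1 reads c2=0 → after 1×micro: -1; S2 reads c1=-1 → after 1×micro: 0 ⇒ (c0=5, c1=-1, c2=0)
macro 10: S0 reads c0=5 → after 2×micro: 4; S1 reads c2=0 → after 1×micro: -1; S2 reads c1=-1 → after 1×micro: 0 ⇒ (c0=4, c1=-1, c2=0)

c2 at macro-step 3 = 0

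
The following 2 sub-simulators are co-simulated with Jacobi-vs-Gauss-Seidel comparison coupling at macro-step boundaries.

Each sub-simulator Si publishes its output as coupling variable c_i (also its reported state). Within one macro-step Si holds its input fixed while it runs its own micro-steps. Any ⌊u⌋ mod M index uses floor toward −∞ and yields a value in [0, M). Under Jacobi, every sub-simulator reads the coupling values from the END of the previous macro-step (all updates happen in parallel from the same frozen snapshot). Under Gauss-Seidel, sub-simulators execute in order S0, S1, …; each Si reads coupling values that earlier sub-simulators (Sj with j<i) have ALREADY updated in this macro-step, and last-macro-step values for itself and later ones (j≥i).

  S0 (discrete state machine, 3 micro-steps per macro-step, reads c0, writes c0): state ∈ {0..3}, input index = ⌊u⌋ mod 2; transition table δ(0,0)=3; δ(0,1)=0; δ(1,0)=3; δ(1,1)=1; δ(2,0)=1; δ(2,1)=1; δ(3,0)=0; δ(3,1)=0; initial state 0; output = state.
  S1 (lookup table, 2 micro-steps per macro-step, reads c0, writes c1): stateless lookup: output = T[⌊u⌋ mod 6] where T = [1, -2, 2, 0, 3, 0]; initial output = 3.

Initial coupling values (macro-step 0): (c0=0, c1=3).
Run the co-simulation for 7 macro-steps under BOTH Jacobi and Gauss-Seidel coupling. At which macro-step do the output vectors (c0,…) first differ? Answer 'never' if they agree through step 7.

[Jacobi] macro 1: S0 reads c0=0 → after 3×micro: 3; S1 reads c0=0 → after 2×micro: 1 ⇒ (c0=3, c1=1)
[Jacobi] macro 2: S0 reads c0=3 → after 3×micro: 0; S1 reads c0=3 → after 2×micro: 0 ⇒ (c0=0, c1=0)
[Jacobi] macro 3: S0 reads c0=0 → after 3×micro: 3; S1 reads c0=0 → after 2×micro: 1 ⇒ (c0=3, c1=1)
[Jacobi] macro 4: S0 reads c0=3 → after 3×micro: 0; S1 reads c0=3 → after 2×micro: 0 ⇒ (c0=0, c1=0)
[Jacobi] macro 5: S0 reads c0=0 → after 3×micro: 3; S1 reads c0=0 → after 2×micro: 1 ⇒ (c0=3, c1=1)
[Jacobi] macro 6: S0 reads c0=3 → after 3×micro: 0; S1 reads c0=3 → after 2×micro: 0 ⇒ (c0=0, c1=0)
[Jacobi] macro 7: S0 reads c0=0 → after 3×micro: 3; S1 reads c0=0 → after 2×micro: 1 ⇒ (c0=3, c1=1)
[Gauss-Seidel] macro 1: S0 reads c0=0 → after 3×micro: 3; S1 reads c0=3 → after 2×micro: 0 ⇒ (c0=3, c1=0)
[Gauss-Seidel] macro 2: S0 reads c0=3 → after 3×micro: 0; S1 reads c0=0 → after 2×micro: 1 ⇒ (c0=0, c1=1)
[Gauss-Seidel] macro 3: S0 reads c0=0 → after 3×micro: 3; S1 reads c0=3 → after 2×micro: 0 ⇒ (c0=3, c1=0)
[Gauss-Seidel] macro 4: S0 reads c0=3 → after 3×micro: 0; S1 reads c0=0 → after 2×micro: 1 ⇒ (c0=0, c1=1)
[Gauss-Seidel] macro 5: S0 reads c0=0 → after 3×micro: 3; S1 reads c0=3 → after 2×micro: 0 ⇒ (c0=3, c1=0)
[Gauss-Seidel] macro 6: S0 reads c0=3 → after 3×micro: 0; S1 reads c0=0 → after 2×micro: 1 ⇒ (c0=0, c1=1)
[Gauss-Seidel] macro 7: S0 reads c0=0 → after 3×micro: 3; S1 reads c0=3 → after 2×micro: 0 ⇒ (c0=3, c1=0)

first divergence at macro-step: 1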